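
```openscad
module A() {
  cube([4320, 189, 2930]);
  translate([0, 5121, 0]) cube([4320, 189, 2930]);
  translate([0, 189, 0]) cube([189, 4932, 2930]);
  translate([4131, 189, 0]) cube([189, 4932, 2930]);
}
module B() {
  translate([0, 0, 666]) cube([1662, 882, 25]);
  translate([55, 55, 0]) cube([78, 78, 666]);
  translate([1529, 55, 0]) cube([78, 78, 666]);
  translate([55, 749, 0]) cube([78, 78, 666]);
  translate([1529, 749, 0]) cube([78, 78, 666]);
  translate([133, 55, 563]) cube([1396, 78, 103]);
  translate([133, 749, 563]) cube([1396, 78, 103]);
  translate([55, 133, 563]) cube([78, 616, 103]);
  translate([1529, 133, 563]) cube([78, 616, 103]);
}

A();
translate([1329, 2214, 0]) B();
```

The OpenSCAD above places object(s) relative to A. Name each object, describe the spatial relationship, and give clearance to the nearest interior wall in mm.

Clearances: x = 1140, y = 2025; minimum 1140 mm.

A is a house frame. B is a table. The table sits inside the house frame, centred. The clearance to the nearest interior wall is 1140 mm.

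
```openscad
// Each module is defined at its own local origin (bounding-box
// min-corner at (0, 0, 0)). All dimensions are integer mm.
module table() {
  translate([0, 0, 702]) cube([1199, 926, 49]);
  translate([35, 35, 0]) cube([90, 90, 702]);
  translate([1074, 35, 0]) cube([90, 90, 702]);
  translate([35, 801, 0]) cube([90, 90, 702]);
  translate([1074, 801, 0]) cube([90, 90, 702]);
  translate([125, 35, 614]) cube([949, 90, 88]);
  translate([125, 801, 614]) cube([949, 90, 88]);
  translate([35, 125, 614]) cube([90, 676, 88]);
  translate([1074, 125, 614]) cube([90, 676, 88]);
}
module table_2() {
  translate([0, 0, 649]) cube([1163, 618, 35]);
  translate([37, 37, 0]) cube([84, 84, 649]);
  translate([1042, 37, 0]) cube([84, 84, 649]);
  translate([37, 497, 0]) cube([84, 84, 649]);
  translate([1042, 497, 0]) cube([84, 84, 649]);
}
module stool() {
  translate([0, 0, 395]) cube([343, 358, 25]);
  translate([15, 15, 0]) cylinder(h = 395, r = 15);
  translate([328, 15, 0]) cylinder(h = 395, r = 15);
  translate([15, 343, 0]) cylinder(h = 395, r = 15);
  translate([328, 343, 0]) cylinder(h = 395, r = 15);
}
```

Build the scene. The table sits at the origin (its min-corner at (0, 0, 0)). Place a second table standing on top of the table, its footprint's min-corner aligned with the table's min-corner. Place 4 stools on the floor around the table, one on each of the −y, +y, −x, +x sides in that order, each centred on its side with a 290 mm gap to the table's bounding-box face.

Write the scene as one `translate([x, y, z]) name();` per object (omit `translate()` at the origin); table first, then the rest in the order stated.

table();
translate([0, 0, 751]) table_2();
translate([428, -648, 0]) stool();
translate([428, 1216, 0]) stool();
translate([-633, 284, 0]) stool();
translate([1489, 284, 0]) stool();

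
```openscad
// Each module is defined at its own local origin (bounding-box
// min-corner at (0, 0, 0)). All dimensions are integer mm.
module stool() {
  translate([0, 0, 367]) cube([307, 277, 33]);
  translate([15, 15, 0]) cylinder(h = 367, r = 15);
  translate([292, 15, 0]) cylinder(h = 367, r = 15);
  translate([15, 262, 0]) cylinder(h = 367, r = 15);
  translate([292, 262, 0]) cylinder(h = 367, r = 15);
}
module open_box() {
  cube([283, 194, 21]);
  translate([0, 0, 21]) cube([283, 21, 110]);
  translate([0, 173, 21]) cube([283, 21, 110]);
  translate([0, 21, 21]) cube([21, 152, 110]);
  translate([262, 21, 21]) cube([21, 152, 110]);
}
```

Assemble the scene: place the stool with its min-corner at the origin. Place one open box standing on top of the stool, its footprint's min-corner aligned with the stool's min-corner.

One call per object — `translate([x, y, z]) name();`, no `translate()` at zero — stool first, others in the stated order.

stool();
translate([0, 0, 400]) open_box();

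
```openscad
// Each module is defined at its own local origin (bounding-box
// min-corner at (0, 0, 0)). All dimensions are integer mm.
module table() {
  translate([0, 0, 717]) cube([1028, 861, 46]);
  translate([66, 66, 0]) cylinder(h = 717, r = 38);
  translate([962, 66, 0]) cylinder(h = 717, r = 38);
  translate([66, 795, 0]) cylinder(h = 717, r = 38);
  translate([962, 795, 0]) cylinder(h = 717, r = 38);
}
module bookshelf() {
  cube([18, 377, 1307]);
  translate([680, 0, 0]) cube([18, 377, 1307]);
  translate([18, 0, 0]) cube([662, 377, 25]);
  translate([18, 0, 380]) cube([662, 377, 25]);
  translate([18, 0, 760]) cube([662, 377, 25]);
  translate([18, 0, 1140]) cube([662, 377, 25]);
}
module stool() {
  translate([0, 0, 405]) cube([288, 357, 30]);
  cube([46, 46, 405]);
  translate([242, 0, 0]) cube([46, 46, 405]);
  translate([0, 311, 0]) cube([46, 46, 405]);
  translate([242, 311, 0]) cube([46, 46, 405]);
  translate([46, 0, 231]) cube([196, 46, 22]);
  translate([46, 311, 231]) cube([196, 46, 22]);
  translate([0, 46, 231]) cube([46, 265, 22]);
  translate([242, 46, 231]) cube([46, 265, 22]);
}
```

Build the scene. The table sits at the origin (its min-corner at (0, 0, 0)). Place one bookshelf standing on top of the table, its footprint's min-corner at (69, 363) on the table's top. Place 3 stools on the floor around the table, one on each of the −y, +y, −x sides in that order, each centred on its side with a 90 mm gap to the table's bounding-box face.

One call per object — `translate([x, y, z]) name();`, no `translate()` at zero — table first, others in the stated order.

table();
translate([69, 363, 763]) bookshelf();
translate([370, -447, 0]) stool();
translate([370, 951, 0]) stool();
translate([-378, 252, 0]) stool();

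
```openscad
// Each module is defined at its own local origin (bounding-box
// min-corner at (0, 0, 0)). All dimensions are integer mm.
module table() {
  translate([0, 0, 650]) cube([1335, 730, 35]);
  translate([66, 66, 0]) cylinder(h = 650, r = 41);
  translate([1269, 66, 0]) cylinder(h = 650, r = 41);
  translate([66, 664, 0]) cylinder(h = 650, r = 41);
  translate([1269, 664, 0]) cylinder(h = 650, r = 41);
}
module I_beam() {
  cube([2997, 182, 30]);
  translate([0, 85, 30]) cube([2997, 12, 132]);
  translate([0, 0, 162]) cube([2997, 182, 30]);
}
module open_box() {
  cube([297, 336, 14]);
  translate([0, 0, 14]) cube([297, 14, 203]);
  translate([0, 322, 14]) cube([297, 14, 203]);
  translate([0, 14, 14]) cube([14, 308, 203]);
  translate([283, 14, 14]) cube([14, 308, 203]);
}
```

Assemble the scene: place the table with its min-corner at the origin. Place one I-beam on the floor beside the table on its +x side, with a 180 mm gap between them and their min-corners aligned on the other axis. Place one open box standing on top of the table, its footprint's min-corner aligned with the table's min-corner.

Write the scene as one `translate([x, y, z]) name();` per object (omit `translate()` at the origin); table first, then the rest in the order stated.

table();
translate([1515, 0, 0]) I_beam();
translate([0, 0, 685]) open_box();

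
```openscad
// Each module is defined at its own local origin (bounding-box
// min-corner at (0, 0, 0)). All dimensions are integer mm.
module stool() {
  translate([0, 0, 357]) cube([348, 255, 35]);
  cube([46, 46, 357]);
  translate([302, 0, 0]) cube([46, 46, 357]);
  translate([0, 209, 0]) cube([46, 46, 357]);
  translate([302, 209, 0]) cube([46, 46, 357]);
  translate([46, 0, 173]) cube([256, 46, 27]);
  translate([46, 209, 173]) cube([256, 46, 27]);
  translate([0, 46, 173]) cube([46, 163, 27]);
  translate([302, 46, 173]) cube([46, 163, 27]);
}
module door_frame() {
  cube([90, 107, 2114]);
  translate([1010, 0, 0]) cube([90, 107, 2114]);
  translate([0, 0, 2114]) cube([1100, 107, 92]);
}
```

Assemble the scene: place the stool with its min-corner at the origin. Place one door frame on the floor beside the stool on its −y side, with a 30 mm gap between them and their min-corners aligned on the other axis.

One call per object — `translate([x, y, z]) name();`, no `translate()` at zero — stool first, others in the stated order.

stool();
translate([0, -137, 0]) door_frame();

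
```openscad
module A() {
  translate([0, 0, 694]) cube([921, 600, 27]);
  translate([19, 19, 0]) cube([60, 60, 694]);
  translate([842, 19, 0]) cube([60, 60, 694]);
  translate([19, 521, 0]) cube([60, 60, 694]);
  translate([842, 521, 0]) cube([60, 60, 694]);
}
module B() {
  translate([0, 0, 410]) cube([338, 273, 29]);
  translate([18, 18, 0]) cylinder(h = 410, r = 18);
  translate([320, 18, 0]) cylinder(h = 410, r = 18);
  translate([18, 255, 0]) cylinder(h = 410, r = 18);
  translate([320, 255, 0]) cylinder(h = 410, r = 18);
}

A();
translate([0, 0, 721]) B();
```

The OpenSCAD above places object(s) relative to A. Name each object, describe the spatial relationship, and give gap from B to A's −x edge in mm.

A is a table. B is a stool. The stool is on top of the table. The gap from the stool to the table's −x edge is 0 mm.

The stool's min-x is at 0; the table's min-x is 0; gap = 0 mm.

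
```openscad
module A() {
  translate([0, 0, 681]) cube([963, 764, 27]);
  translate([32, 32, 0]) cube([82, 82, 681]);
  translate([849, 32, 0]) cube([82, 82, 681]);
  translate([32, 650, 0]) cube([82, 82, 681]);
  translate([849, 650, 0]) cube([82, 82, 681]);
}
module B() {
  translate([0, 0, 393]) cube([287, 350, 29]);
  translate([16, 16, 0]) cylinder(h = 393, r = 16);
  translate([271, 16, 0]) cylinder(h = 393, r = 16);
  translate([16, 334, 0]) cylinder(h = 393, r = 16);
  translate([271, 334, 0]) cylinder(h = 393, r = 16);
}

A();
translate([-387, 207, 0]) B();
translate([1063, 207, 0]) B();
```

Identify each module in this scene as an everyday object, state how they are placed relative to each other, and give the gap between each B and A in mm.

A is a table. B is a stool. Two stools sit around the table at the −x, +x sides. The gap between each stool and the table is 100 mm.

Each stool's nearest face is 100 mm from the table's bounding box.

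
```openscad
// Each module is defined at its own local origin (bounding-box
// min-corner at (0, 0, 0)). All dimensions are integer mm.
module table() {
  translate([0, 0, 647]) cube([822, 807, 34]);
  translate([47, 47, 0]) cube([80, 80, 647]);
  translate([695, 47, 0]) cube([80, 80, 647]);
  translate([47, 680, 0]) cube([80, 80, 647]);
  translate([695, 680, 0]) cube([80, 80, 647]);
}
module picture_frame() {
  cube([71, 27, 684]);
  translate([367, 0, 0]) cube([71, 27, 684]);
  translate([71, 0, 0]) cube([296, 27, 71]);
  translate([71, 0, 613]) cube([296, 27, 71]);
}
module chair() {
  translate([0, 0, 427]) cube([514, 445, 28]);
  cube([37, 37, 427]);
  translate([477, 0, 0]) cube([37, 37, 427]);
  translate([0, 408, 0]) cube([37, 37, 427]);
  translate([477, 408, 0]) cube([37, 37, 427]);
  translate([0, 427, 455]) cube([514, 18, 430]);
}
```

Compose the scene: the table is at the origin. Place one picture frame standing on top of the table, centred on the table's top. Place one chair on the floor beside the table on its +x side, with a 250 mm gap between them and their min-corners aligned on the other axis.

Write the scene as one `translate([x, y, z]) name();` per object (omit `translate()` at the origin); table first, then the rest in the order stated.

table();
translate([192, 390, 681]) picture_frame();
translate([1072, 0, 0]) chair();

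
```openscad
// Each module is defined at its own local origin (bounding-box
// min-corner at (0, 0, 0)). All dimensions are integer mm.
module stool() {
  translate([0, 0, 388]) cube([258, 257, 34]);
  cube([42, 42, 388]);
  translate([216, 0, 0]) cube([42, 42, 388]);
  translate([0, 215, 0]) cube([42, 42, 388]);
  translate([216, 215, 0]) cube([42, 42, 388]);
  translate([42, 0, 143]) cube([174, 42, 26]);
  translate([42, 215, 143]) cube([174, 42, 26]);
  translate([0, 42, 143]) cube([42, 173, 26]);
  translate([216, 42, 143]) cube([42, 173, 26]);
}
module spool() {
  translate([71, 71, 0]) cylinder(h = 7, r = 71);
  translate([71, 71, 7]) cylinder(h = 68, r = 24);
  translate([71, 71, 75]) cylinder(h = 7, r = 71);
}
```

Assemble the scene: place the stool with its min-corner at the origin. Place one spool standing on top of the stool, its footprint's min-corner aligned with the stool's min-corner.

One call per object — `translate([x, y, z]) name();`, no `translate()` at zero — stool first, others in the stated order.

stool();
translate([0, 0, 422]) spool();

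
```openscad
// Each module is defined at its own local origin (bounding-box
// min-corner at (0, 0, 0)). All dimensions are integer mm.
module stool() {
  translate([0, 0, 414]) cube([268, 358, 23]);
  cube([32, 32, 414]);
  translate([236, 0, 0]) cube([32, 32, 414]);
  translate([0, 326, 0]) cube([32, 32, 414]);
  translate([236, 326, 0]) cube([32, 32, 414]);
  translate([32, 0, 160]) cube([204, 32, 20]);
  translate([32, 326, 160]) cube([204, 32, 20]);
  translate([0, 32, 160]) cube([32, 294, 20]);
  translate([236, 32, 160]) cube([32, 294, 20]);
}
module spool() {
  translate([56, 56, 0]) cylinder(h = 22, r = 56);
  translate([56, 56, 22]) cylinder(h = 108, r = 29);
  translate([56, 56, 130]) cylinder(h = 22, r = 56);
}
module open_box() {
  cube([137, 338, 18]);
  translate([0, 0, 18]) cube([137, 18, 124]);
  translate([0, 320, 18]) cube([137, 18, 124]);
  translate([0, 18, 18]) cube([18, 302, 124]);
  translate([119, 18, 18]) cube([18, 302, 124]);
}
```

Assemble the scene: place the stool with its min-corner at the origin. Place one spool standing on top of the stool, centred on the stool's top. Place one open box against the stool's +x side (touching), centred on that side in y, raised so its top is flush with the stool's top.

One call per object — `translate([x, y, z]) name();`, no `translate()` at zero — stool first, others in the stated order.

stool();
translate([78, 123, 437]) spool();
translate([268, 10, 295]) open_box();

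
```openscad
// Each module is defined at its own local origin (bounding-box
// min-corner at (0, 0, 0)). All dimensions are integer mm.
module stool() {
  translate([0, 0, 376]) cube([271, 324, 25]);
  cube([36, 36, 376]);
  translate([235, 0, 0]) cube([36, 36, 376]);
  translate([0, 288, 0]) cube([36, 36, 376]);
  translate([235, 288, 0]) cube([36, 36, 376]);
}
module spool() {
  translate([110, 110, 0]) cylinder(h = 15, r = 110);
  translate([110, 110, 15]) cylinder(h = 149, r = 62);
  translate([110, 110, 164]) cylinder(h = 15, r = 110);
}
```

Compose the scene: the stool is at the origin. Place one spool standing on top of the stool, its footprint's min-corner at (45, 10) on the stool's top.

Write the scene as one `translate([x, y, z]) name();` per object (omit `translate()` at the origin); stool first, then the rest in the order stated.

stool();
translate([45, 10, 401]) spool();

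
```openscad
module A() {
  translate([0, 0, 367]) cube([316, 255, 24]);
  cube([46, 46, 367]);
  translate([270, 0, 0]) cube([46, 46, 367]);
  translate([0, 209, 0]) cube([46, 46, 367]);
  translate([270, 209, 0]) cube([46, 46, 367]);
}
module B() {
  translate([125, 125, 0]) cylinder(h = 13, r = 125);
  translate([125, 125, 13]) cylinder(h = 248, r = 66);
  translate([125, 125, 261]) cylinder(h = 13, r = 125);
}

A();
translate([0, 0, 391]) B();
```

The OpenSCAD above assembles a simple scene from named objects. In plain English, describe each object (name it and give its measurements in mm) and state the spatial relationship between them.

A is a four-legged stool. The seat is 316×255 mm, 24 mm thick, top at z = 391 mm. It stands on four square legs, each 46×46 mm in cross-section, from z = 0 to the seat underside, each flush with a corner of the seat.

B is a spool: two coaxial disc flanges of radius 125 mm and thickness 13 mm, joined by a core cylinder of radius 66 mm and height 248 mm. The lower flange rests on z = 0 and the three cylinders share a vertical axis.

The spool is on top of the stool.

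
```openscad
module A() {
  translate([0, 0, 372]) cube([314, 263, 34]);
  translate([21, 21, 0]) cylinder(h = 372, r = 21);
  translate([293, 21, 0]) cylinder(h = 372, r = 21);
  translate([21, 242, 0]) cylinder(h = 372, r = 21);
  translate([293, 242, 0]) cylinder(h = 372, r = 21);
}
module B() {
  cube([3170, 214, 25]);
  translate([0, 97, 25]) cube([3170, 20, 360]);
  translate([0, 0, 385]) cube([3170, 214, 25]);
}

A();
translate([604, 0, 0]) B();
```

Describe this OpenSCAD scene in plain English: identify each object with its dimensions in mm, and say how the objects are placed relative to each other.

A is a four-legged stool. The seat is a 314×263×34 mm slab whose top surface is at z = 406 mm; four round legs, each 42 mm in diameter, run from the floor (z = 0) to the underside of the seat, each leg's axis is inset half a diameter from the nearest pair of seat edges (so the leg's bounding box is flush with the corner).

B is an I-beam lying along x, 3170 mm long. Overall section height 410 mm. Two flanges 214 mm wide (y) and 25 mm thick, one on the floor and one at the top; a web 20 mm thick runs between them, centred on the flange width.

The I-beam is on the floor beside the stool on its +x side.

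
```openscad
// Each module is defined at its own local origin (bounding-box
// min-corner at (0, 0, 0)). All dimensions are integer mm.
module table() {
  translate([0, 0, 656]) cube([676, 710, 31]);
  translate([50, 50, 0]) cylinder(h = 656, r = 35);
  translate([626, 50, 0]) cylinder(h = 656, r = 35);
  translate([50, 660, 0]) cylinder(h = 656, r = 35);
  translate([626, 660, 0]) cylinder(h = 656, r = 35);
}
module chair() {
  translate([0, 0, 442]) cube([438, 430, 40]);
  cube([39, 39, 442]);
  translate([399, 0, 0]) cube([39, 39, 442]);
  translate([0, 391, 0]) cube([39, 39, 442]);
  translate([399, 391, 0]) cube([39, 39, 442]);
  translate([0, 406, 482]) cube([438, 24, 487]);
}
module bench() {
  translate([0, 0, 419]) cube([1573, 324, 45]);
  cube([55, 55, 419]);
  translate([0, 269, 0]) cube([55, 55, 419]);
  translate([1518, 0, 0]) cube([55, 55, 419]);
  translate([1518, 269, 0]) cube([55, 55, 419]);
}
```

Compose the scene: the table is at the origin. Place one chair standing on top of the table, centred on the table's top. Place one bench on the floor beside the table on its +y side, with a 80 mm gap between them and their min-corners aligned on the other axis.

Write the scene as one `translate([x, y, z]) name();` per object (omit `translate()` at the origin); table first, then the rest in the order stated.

table();
translate([119, 140, 687]) chair();
translate([0, 790, 0]) bench();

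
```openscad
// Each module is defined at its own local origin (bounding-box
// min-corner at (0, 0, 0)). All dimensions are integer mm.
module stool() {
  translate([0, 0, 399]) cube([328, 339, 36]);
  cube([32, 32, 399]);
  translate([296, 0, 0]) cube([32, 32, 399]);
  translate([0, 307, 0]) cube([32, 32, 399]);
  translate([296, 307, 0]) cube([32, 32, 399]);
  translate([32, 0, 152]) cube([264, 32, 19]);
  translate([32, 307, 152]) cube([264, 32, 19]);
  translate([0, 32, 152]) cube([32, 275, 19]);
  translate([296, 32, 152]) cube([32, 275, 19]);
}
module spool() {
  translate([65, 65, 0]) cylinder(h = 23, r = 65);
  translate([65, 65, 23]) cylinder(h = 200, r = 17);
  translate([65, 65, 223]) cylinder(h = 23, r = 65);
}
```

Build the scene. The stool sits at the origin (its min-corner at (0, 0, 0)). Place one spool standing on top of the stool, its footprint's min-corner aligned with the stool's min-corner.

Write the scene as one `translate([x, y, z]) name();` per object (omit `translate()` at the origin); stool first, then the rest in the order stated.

stool();
translate([0, 0, 435]) spool();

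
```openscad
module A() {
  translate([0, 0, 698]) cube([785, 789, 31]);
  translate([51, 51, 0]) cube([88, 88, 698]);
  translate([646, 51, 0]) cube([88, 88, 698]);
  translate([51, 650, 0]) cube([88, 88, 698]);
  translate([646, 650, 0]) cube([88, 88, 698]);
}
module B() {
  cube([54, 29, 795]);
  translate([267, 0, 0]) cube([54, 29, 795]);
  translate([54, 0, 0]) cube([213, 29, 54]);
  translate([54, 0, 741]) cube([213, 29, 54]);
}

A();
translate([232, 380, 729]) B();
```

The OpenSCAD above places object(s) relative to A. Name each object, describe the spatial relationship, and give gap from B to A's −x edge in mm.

A is a table. B is a picture frame. The picture frame is on top of the table, centred. The gap from the picture frame to the table's −x edge is 232 mm.

The picture frame's min-x is at 232; the table's min-x is 0; gap = 232 mm.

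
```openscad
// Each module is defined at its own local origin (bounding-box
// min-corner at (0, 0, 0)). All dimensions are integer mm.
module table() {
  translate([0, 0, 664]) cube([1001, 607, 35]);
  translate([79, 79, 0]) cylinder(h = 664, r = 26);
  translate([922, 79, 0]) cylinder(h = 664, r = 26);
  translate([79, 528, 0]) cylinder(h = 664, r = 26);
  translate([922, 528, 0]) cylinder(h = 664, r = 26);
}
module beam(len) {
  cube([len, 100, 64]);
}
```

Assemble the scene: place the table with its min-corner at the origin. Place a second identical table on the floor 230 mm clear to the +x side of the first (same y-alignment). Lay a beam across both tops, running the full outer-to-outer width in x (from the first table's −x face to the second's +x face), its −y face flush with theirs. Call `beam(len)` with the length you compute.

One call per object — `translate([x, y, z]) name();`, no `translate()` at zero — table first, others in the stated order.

table();
translate([1231, 0, 0]) table();
translate([0, 0, 699]) beam(2232);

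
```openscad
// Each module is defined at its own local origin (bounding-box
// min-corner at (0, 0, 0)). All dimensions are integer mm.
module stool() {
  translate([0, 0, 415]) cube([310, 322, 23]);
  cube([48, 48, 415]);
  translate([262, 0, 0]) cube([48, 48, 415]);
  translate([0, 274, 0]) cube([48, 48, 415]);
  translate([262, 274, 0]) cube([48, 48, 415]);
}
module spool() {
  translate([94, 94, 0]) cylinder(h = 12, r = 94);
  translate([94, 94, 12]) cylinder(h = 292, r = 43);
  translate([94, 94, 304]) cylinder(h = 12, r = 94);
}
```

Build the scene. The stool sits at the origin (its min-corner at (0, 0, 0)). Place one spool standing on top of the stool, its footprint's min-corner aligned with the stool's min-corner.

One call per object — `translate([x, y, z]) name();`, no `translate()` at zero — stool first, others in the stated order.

stool();
translate([0, 0, 438]) spool();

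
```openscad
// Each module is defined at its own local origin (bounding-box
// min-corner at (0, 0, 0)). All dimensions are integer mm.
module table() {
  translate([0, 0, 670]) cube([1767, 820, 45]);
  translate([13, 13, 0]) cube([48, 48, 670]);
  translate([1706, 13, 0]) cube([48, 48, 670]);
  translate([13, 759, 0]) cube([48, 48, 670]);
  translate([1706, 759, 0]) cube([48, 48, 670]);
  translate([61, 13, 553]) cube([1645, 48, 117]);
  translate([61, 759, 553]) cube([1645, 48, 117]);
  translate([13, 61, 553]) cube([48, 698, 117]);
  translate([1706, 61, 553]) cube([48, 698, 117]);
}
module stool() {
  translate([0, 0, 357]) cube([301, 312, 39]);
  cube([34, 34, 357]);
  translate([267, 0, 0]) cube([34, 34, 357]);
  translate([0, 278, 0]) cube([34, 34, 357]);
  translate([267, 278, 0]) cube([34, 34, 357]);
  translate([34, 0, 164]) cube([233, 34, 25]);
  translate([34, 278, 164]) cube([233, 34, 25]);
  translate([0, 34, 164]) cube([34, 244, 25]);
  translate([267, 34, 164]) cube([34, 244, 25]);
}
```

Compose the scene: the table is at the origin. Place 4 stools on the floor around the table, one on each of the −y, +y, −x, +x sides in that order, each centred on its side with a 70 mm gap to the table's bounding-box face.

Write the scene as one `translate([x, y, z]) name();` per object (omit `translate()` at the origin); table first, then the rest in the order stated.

table();
translate([733, -382, 0]) stool();
translate([733, 890, 0]) stool();
translate([-371, 254, 0]) stool();
translate([1837, 254, 0]) stool();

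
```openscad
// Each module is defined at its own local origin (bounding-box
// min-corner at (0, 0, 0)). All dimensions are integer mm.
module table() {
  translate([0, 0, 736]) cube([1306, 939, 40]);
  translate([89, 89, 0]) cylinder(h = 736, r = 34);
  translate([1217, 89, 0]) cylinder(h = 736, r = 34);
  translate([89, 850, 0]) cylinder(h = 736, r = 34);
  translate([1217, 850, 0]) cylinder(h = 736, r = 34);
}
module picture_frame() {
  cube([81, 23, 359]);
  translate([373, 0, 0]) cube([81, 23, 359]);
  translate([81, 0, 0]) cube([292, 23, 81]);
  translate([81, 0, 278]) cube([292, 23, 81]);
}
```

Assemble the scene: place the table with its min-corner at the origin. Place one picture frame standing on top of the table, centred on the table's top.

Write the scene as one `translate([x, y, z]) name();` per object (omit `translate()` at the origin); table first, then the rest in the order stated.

table();
translate([426, 458, 776]) picture_frame();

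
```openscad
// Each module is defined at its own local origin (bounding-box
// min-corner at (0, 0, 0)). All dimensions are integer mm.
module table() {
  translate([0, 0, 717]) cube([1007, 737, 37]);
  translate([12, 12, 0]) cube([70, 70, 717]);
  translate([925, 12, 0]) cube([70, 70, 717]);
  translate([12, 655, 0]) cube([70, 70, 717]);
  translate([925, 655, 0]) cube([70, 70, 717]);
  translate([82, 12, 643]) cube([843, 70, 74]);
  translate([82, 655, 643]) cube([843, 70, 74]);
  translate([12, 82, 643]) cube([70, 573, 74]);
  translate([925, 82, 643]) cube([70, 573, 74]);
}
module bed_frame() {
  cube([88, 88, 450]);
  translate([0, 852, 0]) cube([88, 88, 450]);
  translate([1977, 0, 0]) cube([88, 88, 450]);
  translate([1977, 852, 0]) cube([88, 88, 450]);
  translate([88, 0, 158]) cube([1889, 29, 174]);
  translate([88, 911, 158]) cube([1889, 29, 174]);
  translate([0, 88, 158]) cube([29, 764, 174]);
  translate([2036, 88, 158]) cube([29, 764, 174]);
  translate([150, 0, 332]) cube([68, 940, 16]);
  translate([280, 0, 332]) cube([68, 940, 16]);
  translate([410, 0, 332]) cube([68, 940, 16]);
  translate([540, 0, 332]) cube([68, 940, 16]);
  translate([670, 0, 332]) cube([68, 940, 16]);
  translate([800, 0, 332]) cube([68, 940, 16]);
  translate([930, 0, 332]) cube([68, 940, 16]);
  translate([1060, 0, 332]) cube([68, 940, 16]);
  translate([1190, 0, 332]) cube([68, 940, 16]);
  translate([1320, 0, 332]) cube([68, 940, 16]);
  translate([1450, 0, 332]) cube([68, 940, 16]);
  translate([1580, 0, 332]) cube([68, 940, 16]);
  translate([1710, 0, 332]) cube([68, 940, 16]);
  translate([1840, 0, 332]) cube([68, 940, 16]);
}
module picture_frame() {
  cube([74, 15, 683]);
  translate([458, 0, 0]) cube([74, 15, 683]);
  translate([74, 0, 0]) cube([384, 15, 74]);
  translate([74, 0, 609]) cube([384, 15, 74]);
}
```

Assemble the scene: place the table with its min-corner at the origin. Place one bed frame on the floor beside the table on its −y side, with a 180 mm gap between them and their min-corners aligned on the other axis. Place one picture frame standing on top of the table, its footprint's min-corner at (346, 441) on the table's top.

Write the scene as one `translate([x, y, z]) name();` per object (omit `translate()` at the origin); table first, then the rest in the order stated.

table();
translate([0, -1120, 0]) bed_frame();
translate([346, 441, 754]) picture_frame();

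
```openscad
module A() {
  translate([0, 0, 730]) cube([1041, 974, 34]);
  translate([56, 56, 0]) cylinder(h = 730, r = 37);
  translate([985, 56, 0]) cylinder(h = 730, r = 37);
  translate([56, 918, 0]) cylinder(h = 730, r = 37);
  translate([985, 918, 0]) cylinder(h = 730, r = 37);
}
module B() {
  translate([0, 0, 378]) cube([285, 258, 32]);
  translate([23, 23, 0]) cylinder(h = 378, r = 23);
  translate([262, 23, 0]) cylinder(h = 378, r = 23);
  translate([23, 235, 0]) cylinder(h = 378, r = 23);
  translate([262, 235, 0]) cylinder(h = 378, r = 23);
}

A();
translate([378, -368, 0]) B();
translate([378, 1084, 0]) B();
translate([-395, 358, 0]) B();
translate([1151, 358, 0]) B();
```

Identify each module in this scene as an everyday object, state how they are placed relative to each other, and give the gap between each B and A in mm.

A is a table. B is a stool. Four stools sit around the table at the −y, +y, −x, +x sides. The gap between each stool and the table is 110 mm.

Each stool's nearest face is 110 mm from the table's bounding box.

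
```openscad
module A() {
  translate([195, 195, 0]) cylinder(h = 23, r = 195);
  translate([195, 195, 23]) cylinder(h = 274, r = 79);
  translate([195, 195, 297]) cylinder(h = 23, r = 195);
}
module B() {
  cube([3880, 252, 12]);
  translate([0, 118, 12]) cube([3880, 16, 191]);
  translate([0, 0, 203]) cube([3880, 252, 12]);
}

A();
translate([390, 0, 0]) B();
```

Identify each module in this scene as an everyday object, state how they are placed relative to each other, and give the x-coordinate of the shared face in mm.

The spool's +x face and the I-beam's −x face are both at x = 390 mm.

A is a spool. B is an I-beam. The I-beam is against the spool's +x side, with their −y faces flush. The x-coordinate of the shared face is 390 mm.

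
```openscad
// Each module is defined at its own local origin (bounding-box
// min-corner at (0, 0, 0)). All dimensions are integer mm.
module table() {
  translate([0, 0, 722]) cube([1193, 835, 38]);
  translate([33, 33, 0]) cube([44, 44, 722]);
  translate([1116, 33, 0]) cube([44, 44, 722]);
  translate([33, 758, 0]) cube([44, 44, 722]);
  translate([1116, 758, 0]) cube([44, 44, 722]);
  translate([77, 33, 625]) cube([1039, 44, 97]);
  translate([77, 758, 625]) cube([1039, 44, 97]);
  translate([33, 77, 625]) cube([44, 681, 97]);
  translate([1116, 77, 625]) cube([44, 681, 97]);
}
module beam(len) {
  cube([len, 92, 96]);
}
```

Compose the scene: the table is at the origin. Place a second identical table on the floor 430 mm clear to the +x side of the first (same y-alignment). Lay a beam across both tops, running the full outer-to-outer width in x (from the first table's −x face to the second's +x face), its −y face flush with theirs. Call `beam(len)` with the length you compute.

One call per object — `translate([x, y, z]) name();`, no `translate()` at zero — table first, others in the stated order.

table();
translate([1623, 0, 0]) table();
translate([0, 0, 760]) beam(2816);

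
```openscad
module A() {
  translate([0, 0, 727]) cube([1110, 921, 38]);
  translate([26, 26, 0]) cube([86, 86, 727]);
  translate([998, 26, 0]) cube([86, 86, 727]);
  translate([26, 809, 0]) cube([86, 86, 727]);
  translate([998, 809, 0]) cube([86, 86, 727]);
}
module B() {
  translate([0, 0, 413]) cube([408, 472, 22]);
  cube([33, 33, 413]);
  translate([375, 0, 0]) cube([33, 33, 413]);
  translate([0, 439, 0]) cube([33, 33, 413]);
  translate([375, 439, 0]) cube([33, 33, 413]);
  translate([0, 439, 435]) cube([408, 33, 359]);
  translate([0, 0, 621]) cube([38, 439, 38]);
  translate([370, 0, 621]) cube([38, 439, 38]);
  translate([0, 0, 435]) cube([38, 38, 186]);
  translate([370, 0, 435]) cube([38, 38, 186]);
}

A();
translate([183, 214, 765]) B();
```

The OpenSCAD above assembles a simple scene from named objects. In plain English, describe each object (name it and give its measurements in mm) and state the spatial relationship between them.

A is a table: top 1110 mm (x) × 921 mm (y), 38 mm thick, upper face at z = 765 mm, on four 86×86 mm square legs, each inset 26 mm from the nearest pair of top edges, running from z = 0 to the bottom of the top.

B is a chair: 408×472 mm seat, 22 mm thick, top at z = 435 mm, on four 33 mm square corner legs flush with the seat edges. A 33 mm thick backrest slab spans the full seat width, extending 359 mm above the seat top, its back face flush with the seat's +y edge. Two armrests of 38×38 mm section run along each side from the seat's front edge to the front of the backrest, top faces 224 mm above the seat top and outer faces flush with the seat's x-edges; a 38×38 mm post under the front of each armrest stands on the seat at the front corner.

The chair is on top of the table.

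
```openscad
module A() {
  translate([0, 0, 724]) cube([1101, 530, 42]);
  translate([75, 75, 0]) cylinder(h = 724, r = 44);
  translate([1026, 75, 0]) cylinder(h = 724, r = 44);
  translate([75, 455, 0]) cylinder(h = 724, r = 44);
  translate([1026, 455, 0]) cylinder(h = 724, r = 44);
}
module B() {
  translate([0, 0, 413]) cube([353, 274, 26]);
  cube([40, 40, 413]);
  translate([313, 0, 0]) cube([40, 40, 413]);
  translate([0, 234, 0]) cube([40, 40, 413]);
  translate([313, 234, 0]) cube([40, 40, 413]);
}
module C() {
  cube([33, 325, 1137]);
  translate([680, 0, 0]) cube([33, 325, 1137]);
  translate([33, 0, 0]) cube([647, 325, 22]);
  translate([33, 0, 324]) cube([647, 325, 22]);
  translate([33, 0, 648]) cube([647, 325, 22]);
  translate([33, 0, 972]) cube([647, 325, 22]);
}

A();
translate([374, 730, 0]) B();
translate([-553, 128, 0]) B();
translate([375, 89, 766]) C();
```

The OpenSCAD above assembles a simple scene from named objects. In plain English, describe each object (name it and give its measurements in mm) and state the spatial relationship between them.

A is a table with a 1101×530 mm rectangular top, 42 mm thick, top surface at z = 766 mm, supported by four round legs of 88 mm diameter, each leg's bounding box inset 31 mm from the nearest pair of top edges, running from the floor.

B is a four-legged stool. The seat is a 353×274×26 mm slab whose top surface is at z = 439 mm; four square legs, each 40×40 mm in cross-section, run from the floor (z = 0) to the underside of the seat, each flush with a corner of the seat.

C is a bookshelf 713 mm wide overall, 325 mm deep and 1137 mm tall. The two sides are 33 mm thick vertical panels. 4 horizontal shelves of 22 mm thickness span between the inner faces of the sides; the lowest shelf sits on the floor and shelves are stacked with a clear vertical gap of 302 mm between each pair.

Two stools sit around the table at the +y, −x sides. The bookshelf is on top of the table.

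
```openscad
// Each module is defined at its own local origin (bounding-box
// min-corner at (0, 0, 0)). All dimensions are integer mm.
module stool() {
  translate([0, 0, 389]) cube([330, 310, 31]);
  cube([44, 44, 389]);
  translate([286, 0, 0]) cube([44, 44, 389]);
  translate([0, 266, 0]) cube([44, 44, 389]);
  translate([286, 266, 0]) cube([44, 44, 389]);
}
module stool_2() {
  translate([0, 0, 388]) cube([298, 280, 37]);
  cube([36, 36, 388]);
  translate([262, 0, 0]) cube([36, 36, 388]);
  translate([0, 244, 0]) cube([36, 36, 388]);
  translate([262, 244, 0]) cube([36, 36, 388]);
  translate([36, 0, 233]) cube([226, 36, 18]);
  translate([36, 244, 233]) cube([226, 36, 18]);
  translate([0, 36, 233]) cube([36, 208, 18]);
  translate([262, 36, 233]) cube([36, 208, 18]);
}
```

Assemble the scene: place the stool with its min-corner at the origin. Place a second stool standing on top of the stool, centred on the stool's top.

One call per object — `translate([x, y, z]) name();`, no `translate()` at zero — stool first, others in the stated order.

stool();
translate([16, 15, 420]) stool_2();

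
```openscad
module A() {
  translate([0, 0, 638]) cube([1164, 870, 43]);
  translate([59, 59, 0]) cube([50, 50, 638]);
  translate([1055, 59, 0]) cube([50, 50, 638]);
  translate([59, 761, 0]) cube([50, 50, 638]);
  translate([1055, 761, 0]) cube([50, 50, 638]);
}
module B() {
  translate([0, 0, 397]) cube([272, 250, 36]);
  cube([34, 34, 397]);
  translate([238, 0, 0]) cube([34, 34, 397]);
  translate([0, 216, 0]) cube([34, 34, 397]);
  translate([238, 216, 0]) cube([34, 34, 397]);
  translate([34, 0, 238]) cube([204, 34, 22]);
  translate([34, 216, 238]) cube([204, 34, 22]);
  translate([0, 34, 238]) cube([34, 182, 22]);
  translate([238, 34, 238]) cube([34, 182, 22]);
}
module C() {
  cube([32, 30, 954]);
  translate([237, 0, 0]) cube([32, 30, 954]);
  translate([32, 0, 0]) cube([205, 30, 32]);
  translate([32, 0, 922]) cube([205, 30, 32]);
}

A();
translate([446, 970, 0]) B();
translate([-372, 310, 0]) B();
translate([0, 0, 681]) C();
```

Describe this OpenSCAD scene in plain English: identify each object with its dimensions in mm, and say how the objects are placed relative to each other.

A is a table with a 1164×870 mm rectangular top, 43 mm thick, top surface at z = 681 mm, supported by four 50×50 mm square legs, each inset 59 mm from the nearest pair of top edges, running from the floor.

B is a four-legged stool. The seat is a 272×250×36 mm slab whose top surface is at z = 433 mm; four square legs, each 34×34 mm in cross-section, run from the floor (z = 0) to the underside of the seat, each flush with a corner of the seat. Four stretchers, 34 mm wide and 22 mm tall, connect adjacent legs with their undersides at z = 238 mm, each running between the inner faces of the legs it joins and aligned with the legs' outer faces on the other axis.

C is a picture frame with a 205×890 mm rectangular opening (x by z) and a uniform 32 mm border on every side. Frame depth is 30 mm along y. It is built from two vertical stiles running the full outside height and two horizontal rails spanning the gap between the stiles.

Two stools sit around the table at the +y, −x sides. The picture frame is on top of the table.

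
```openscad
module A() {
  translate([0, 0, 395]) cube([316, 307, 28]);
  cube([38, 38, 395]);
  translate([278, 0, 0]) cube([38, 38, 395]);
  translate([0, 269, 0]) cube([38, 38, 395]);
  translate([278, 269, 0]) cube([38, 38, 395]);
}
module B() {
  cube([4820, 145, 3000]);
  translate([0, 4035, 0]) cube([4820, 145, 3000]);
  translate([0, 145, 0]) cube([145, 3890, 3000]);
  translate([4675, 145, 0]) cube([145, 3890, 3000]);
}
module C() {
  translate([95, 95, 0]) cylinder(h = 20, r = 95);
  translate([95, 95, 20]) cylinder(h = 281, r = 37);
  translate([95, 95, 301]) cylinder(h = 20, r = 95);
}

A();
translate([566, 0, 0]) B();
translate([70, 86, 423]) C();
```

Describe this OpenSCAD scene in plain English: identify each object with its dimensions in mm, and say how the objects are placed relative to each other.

A is a four-legged stool. The seat is a 316×307×28 mm slab whose top surface is at z = 423 mm; four square legs, each 38×38 mm in cross-section, run from the floor (z = 0) to the underside of the seat, each flush with a corner of the seat.

B is a box-shaped house frame (walls only): outside footprint 4820×4180 mm, wall height 3000 mm, wall thickness 145 mm. The two y-facing walls run the full x-width; the two x-facing walls fit between the inner faces of the y-facing walls.

C is a spool: two coaxial disc flanges of radius 95 mm and thickness 20 mm, joined by a core cylinder of radius 37 mm and height 281 mm. The lower flange rests on z = 0 and the three cylinders share a vertical axis.

The house frame is on the floor beside the stool on its +x side. The spool is on top of the stool.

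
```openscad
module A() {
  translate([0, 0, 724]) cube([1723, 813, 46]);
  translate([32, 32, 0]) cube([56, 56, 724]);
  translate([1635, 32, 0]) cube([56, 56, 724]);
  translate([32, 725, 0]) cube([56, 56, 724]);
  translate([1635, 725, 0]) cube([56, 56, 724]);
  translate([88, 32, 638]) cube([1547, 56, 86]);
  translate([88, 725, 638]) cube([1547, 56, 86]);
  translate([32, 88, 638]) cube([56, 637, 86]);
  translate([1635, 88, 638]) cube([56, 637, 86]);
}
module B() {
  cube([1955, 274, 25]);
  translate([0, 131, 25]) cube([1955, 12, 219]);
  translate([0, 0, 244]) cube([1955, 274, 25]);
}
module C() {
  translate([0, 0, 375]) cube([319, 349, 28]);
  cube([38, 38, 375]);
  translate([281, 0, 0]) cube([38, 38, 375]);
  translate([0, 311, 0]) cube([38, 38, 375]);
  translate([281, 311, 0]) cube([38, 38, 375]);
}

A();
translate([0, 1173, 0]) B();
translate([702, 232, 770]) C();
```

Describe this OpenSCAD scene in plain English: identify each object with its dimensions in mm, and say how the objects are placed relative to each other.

A is a table with a 1723×813 mm rectangular top, 46 mm thick, top surface at z = 770 mm, supported by four 56×56 mm square legs, each inset 32 mm from the nearest pair of top edges, running from the floor. Four apron rails, 56 mm thick and 86 mm tall, run between adjacent legs with their top edges flush with the underside of the top and their outer faces flush with the legs' outer faces.

B is an I-beam lying along x, 1955 mm long. Overall section height 269 mm. Two flanges 274 mm wide (y) and 25 mm thick, one on the floor and one at the top; a web 12 mm thick runs between them, centred on the flange width.

C is a simple wooden stool: a rectangular seat 319 mm (x) by 349 mm (y), 28 mm thick, top face at z = 403 mm, on four square legs, each 38×38 mm in cross-section. The legs rest on z = 0, each flush with a corner of the seat.

The I-beam is on the floor beside the table on its +y side. The stool is on top of the table, centred.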